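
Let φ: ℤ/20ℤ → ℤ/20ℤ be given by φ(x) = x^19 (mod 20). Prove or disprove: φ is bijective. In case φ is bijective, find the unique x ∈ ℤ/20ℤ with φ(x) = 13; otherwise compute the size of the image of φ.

15

φ(0) = 0^19 = 0.
φ(10): Repeated squaring mod 20: 10^1 ≡ 10, 10^2 ≡ 10² = 100 ≡ 0, 10^4 ≡ 0² = 0, 10^8 ≡ 0² = 0, 10^16 ≡ 0² = 0. Since 19 = 16 + 2 + 1, 10^19 ≡ 0·0·10: 0·0 = 0, then 0·10 = 0. So 10^19 ≡ 0 (mod 20).
So φ(0) = φ(10) = 0 while 0 ≠ 10, therefore φ is not injective, hence not bijective.
Since φ is not bijective, we determine |image(φ)|. Computing x^19 mod 20 for each x (by repeated squaring, reducing mod 20 at every step), the values φ(0), φ(1), …, φ(19) are: 0, 1, 8, 7, 4, 5, 16, 3, 12, 9, 0, 11, 8, 17, 4, 15, 16, 13, 12, 19.
The distinct values are {0, 1, 3, 4, 5, 7, 8, 9, 11, 12, 13, 15, 16, 17, 19}; there are 15 of them.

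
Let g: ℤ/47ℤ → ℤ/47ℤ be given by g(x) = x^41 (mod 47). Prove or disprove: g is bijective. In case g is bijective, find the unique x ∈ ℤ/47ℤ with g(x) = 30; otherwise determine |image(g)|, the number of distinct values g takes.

26

Since 47 is prime, the nonzero elements of ℤ/47ℤ form a cyclic group of order 46.
As gcd(41, 46) = 1, raising to the 41st power is a bijection on this group: if x_1^41 ≡ x_2^41 then (x_1x_2^{−1})^41 = 1, and the only element of order dividing gcd(41, 46) = 1 is 1, so x_1 = x_2.
With g(0) = 0 this makes g injective on all of ℤ/47ℤ, hence bijective (finite equal-size domain and codomain). In particular g is bijective.
Since g is bijective, we find the preimage of 30. The inverse of x ↦ x^41 on (ℤ/47ℤ)^× is x ↦ x^9, because 41·9 = 369 = 8·46 + 1 ≡ 1 (mod 46) and x^{46} = 1 for x ≠ 0 (Fermat). So g⁻¹(30) = 30^9 mod 47.
Repeated squaring mod 47: 30^1 ≡ 30, 30^2 ≡ 30² = 900 ≡ 7, 30^4 ≡ 7² = 49 ≡ 2, 30^8 ≡ 2² = 4. Since 9 = 8 + 1, 30^9 ≡ 4·30: 4·30 = 120 ≡ 26. So 30^9 ≡ 26 (mod 47).
Hence g⁻¹(30) = 26.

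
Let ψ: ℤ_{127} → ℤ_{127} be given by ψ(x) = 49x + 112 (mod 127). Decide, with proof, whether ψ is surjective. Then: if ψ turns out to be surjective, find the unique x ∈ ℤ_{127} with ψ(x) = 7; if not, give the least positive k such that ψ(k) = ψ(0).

Since gcd(49, 127) = 1, 49 is invertible modulo 127. Euclid's algorithm: 127 = 2·49 + 29, 49 = 1·29 + 20, 29 = 1·20 + 9, 20 = 2·9 + 2, 9 = 4·2 + 1; back-substituting gives 1 = 70·49 − 27·127, so 49⁻¹ ≡ 70 (mod 127).
Then y ↦ 70(y − 112) is a two-sided inverse to ψ, so every y ∈ ℤ_{127} has a preimage.
So ψ is surjective.
Since ψ is surjective, we compute ψ⁻¹(7): solve 49x + 112 ≡ 7 (mod 127), i.e. 49x ≡ 22 (mod 127).
Multiplying by 49⁻¹ = 70 gives x ≡ 70·22 = 1540 = 12·127 + 16 ≡ 16 (mod 127).
Check: ψ(16) = 49·16 + 112 = 896 = 7·127 + 7 ≡ 7 (mod 127).

16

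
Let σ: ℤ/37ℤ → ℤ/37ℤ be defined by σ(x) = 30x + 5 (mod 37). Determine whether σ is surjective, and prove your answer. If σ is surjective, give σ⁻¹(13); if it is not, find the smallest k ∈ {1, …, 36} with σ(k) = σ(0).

20

Since gcd(30, 37) = 1, 30 is invertible modulo 37. Euclid's algorithm: 37 = 1·30 + 7, 30 = 4·7 + 2, 7 = 3·2 + 1; back-substituting gives 1 = 21·30 − 17·37, so 30⁻¹ ≡ 21 (mod 37).
Then y ↦ 21(y − 5) is a two-sided inverse to σ, so every y ∈ ℤ/37ℤ has a preimage.
So σ is surjective.
Since σ is surjective, we find σ⁻¹(13): we need 30x ≡ 13 − 5 ≡ 8 (mod 37). Using 30⁻¹ = 21: x ≡ 21·8 = 168 = 4·37 + 20, so x = 20.
Check: σ(20) = 30·20 + 5 = 605 = 16·37 + 13 ≡ 13 (mod 37).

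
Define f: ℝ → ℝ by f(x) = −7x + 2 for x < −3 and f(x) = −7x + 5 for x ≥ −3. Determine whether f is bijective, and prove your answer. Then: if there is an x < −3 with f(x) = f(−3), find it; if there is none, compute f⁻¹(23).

-24/7

Both pieces are strictly decreasing (slopes −7 and −7), so each is injective on its own interval.
The left piece maps (−∞, −3) onto (23, ∞); the right piece maps [−3, ∞) onto (−∞, 26].
These images overlap. In particular f(−3) = 26 (right piece), and solving −7x + 2 = 26 on the left piece gives x = −24/7 < −3.
So f(−24/7) = f(−3) with −24/7 ≠ −3, and f is not injective, hence not bijective. This x = −24/7 is the requested value below −3.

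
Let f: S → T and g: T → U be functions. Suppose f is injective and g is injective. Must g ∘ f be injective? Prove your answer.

injective

Suppose (g ∘ f)(a) = (g ∘ f)(b), i.e. g(f(a)) = g(f(b)).
Since g is injective, f(a) = f(b). Since f is injective, a = b. Therefore g ∘ f is injective.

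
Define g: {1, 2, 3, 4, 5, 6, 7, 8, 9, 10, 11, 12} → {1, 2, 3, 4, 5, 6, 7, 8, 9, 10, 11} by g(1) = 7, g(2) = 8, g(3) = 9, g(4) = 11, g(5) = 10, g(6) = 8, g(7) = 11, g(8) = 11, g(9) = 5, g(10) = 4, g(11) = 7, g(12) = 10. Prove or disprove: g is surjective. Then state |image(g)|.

No element maps to 1, so g is not surjective.
The image of g is {4, 5, 7, 8, 9, 10, 11}, which has 7 elements.

7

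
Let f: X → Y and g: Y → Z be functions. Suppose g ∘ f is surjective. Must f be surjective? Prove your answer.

No. Take X = {1, 2, 3}, Y = {1, 2, 3, 4, 5, 6}, Z = {1}, f(a) = 1 for every a ∈ X, and g(b) = 1 for every b ∈ Y.
Then g ∘ f is surjective onto {1}, but 6 ∈ Y has no preimage under f, so f is not surjective.

not surjective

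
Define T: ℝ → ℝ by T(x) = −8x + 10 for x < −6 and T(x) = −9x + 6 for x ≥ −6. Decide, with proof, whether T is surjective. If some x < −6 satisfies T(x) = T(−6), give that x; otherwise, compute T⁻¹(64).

-25/4

Both pieces are strictly decreasing (slopes −8 and −9), so each is injective on its own interval.
The left piece maps (−∞, −6) onto (58, ∞); the right piece maps [−6, ∞) onto (−∞, 60].
The union (58, ∞) ∪ (−∞, 60] covers ℝ, so T is surjective.
For the follow-up: the images overlap, so an x < −6 with T(x) = T(−6) exists. T(−6) = 60; solving −8x + 10 = 60 for x < −6 gives x = (60 − 10)/(−8) = −25/4.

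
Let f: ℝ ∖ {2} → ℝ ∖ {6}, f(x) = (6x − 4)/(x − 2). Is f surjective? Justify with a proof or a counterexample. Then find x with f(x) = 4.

-2

For any y ≠ 6, solving y(x − 2) = 6x − 4 for x gives a well-defined x ≠ 2. So f is surjective.
Solving f(x) = 4: cross-multiplying gives 6x − 4 = 4(x − 2), which rearranges to 2x = −4, so x = −2.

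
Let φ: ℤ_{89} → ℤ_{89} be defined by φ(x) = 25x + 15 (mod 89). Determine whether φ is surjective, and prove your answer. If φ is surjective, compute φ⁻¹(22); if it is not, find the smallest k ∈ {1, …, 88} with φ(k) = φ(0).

43

Since gcd(25, 89) = 1, 25 is invertible modulo 89. Euclid's algorithm: 89 = 3·25 + 14, 25 = 1·14 + 11, 14 = 1·11 + 3, 11 = 3·3 + 2, 3 = 1·2 + 1; back-substituting gives 1 = 57·25 − 16·89, so 25⁻¹ ≡ 57 (mod 89).
Then y ↦ 57(y − 15) is a two-sided inverse to φ, so every y ∈ ℤ_{89} has a preimage.
Thus φ is surjective.
Since φ is surjective, we compute φ⁻¹(22): solve 25x + 15 ≡ 22 (mod 89), i.e. 25x ≡ 7 (mod 89).
Multiplying by 25⁻¹ = 57 gives x ≡ 57·7 = 399 = 4·89 + 43 ≡ 43 (mod 89).
Check: φ(43) = 25·43 + 15 = 1090 = 12·89 + 22 ≡ 22 (mod 89).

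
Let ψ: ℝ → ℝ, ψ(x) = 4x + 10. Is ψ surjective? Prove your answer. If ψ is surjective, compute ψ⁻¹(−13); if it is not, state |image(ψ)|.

For any y ∈ ℝ, x = (y − 10)/4 satisfies ψ(x) = y.
Therefore ψ is surjective.
Since ψ is surjective, we compute ψ⁻¹(−13) = (−13 − 10)/4 = −23/4.

-23/4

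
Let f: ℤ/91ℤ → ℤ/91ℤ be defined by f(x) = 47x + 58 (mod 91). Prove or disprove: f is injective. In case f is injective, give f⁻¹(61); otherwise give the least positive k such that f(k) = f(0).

By definition, f is injective if f(s) = f(t) implies s = t.
If f(s) = f(t), then 47s ≡ 47t (mod 91). Because gcd(47, 91) = 1, we may cancel 47 to get s ≡ t (mod 91).
Thus f is injective.
We now compute 47⁻¹ mod 91 explicitly. Euclid's algorithm: 91 = 1·47 + 44, 47 = 1·44 + 3, 44 = 14·3 + 2, 3 = 1·2 + 1; back-substituting gives 1 = 31·47 − 16·91, so 47⁻¹ ≡ 31 (mod 91).
Since f is injective, we compute f⁻¹(61): solve 47x + 58 ≡ 61 (mod 91), i.e. 47x ≡ 3 (mod 91).
Multiplying by 47⁻¹ = 31 gives x ≡ 31·3 = 93 = 1·91 + 2 ≡ 2 (mod 91).
Check: f(2) = 47·2 + 58 = 152 = 1·91 + 61 ≡ 61 (mod 91).

2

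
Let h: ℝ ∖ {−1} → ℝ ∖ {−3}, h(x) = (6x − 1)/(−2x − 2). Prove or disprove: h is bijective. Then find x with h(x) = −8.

Suppose h(s) = h(t). Cross-multiplying: (6s − 1)(−2t − 2) = (6t − 1)(−2s − 2).
Expanding both sides and cancelling the symmetric terms leaves −14·(s − t) = 0. Since −14 ≠ 0, s = t. Thus h is injective.
For any y ≠ −3, solving y(−2x − 2) = 6x − 1 for x gives a well-defined x ≠ −1. So h is surjective.
Thus h is bijective.
Solving h(x) = −8: cross-multiplying gives 6x − 1 = −8(−2x − 2), which rearranges to −10x = 17, so x = −17/10.

-17/10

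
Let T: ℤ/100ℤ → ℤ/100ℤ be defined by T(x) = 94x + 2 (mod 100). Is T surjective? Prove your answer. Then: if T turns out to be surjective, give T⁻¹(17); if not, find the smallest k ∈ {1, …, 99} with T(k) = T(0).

50

Since gcd(94, 100) = 2, we have 94x ≡ 0 (mod 2) for all x, so T(x) ≡ 0 (mod 2).
But 1 ≢ 0 (mod 2), so 1 ∈ ℤ/100ℤ has no preimage. Therefore T is not surjective.
Since T is not surjective, we find the least positive k with T(k) = T(0): this means 94k ≡ 0 (mod 100), i.e. 100 ∣ 94k. Since gcd(94, 100) = 2, dividing through by 2 this holds exactly when 50 ∣ 47k, and as gcd(47, 50) = 1, exactly when 50 ∣ k.
The smallest positive such k is 50.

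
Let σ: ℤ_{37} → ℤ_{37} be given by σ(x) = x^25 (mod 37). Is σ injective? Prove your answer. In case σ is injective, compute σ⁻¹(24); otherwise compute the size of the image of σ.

Since 37 is prime, the nonzero elements of ℤ_{37} form a cyclic group of order 36.
As gcd(25, 36) = 1, raising to the 25th power is a bijection on this group: if a^25 ≡ b^25 then (ab^{−1})^25 = 1, and the only element of order dividing gcd(25, 36) = 1 is 1, so a = b.
With σ(0) = 0 this makes σ injective on all of ℤ_{37}, hence bijective (finite equal-size domain and codomain). In particular σ is injective.
Since σ is injective, we find the preimage of 24. The inverse of x ↦ x^25 on (ℤ_{37})^× is x ↦ x^13, because 25·13 = 325 = 9·36 + 1 ≡ 1 (mod 36) and x^{36} = 1 for x ≠ 0 (Fermat). So σ⁻¹(24) = 24^13 mod 37.
Repeated squaring mod 37: 24^1 ≡ 24, 24^2 ≡ 24² = 576 ≡ 21, 24^4 ≡ 21² = 441 ≡ 34, 24^8 ≡ 34² = 1156 ≡ 9. Since 13 = 8 + 4 + 1, 24^13 ≡ 9·34·24: 9·34 = 306 ≡ 10, then 10·24 = 240 ≡ 18. So 24^13 ≡ 18 (mod 37).
Hence σ⁻¹(24) = 18.

18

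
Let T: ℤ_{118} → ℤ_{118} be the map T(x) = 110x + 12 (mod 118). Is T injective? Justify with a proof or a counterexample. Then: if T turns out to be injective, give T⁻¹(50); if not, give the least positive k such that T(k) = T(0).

We have gcd(110, 118) = 2 > 1. Taking x_1 = 0 and x_2 = 59: T(0) = 12 and T(59) = 110·59 + 12 = 6502 ≡ 12 (mod 118).
So T(0) = T(59) while 0 ≠ 59, thus T is not injective.
Since T is not injective, we find the least positive k with T(k) = T(0): this means 110k ≡ 0 (mod 118), i.e. 118 ∣ 110k. Since gcd(110, 118) = 2, dividing through by 2 this holds exactly when 59 ∣ 55k, and as gcd(55, 59) = 1, exactly when 59 ∣ k.
The smallest positive such k is 59.

59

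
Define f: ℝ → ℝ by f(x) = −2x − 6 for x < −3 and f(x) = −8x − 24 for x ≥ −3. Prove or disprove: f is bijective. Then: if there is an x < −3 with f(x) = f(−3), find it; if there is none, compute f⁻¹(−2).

Both pieces are strictly decreasing (slopes −2 and −8), so each is injective on its own interval.
The left piece maps (−∞, −3) onto (0, ∞); the right piece maps [−3, ∞) onto (−∞, 0].
Since 0 = 0, the images partition ℝ: f is injective and surjective, hence bijective.
Because the two images are disjoint, no x < −3 has f(x) = f(−3), so we compute f⁻¹(−2): −2 lies in (−∞, 0], so solve −8x − 24 = −2: x = (−2 + 24)/(−8) = −11/4.

-11/4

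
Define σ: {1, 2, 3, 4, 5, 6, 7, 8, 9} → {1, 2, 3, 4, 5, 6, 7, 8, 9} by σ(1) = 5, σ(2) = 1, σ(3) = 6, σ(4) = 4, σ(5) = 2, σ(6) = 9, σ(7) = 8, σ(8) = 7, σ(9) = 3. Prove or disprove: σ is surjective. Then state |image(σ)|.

Every element of the codomain has a preimage: 1 = σ(2), 2 = σ(5), 3 = σ(9), 4 = σ(4), 5 = σ(1), 6 = σ(3), 7 = σ(8), 8 = σ(7), 9 = σ(6).
Therefore σ is surjective.
The image of σ is {1, 2, 3, 4, 5, 6, 7, 8, 9}, which has 9 elements.

9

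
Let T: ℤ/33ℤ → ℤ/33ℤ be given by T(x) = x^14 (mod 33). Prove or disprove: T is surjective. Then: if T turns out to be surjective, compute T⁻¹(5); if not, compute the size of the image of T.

12

T(4): Repeated squaring mod 33: 4^1 ≡ 4, 4^2 ≡ 4² = 16, 4^4 ≡ 16² = 256 ≡ 25, 4^8 ≡ 25² = 625 ≡ 31. Since 14 = 8 + 4 + 2, 4^14 ≡ 31·25·16: 31·25 = 775 ≡ 16, then 16·16 = 256 ≡ 25. So 4^14 ≡ 25 (mod 33).
T(7): Repeated squaring mod 33: 7^1 ≡ 7, 7^2 ≡ 7² = 49 ≡ 16, 7^4 ≡ 16² = 256 ≡ 25, 7^8 ≡ 25² = 625 ≡ 31. Since 14 = 8 + 4 + 2, 7^14 ≡ 31·25·16: 31·25 = 775 ≡ 16, then 16·16 = 256 ≡ 25. So 7^14 ≡ 25 (mod 33).
So T(4) = T(7) = 25 while 4 ≠ 7, so T is not injective.
A non-injective map from the 33-element set ℤ/33ℤ to itself takes at most 32 distinct values, so it cannot be surjective. Thus T is not surjective.
Since T is not surjective, we determine |image(T)|. Computing x^14 mod 33 for each x (by repeated squaring, reducing mod 33 at every step), the values T(0), T(1), …, T(32) are: 0, 1, 16, 15, 25, 31, 9, 25, 4, 27, 1, 22, 12, 16, 4, 3, 31, 31, 3, 4, 16, 12, 22, 1, 27, 4, 25, 9, 31, 25, 15, 16, 1.
The distinct values are {0, 1, 3, 4, 9, 12, 15, 16, 22, 25, 27, 31}; there are 12 of them.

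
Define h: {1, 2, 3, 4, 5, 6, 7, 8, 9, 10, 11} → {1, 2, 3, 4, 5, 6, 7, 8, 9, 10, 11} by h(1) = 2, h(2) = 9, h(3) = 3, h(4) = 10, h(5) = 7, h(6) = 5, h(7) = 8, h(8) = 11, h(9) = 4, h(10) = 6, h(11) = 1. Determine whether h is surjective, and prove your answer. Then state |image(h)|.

Every element of the codomain has a preimage: 1 = h(11), 2 = h(1), 3 = h(3), 4 = h(9), 5 = h(6), 6 = h(10), 7 = h(5), 8 = h(7), 9 = h(2), 10 = h(4), 11 = h(8).
Therefore h is surjective.
The image of h is {1, 2, 3, 4, 5, 6, 7, 8, 9, 10, 11}, which has 11 elements.

11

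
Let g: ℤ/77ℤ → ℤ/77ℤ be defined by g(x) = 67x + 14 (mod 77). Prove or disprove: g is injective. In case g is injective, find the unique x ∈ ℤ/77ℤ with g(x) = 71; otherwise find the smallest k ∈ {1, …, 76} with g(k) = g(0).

2

Suppose g(x_1) = g(x_2) in ℤ/77ℤ. Then 67x_1 + 14 ≡ 67x_2 + 14 (mod 77), hence 67(x_1 − x_2) ≡ 0 (mod 77).
Since gcd(67, 77) = 1, 67 is invertible modulo 77, so x_1 − x_2 ≡ 0 (mod 77), i.e. x_1 = x_2.
Thus g is injective.
We now compute 67⁻¹ mod 77 explicitly. Euclid's algorithm: 77 = 1·67 + 10, 67 = 6·10 + 7, 10 = 1·7 + 3, 7 = 2·3 + 1; back-substituting gives 1 = 23·67 − 20·77, so 67⁻¹ ≡ 23 (mod 77).
Since g is injective, we compute g⁻¹(71): solve 67x + 14 ≡ 71 (mod 77), i.e. 67x ≡ 57 (mod 77).
Multiplying by 67⁻¹ = 23 gives x ≡ 23·57 = 1311 = 17·77 + 2 ≡ 2 (mod 77).
Check: g(2) = 67·2 + 14 = 148 = 1·77 + 71 ≡ 71 (mod 77).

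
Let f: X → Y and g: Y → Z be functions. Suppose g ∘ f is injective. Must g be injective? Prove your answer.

No. Take X = {1, 2}, Y = {1, 2, 3}, Z = {1, 2, 3}, f(a) = a for each a ∈ X, and g(b) = 2 if b ∈ {2, 3} else g(b) = b.
Then g ∘ f = f is injective (X ⊂ Y and f is the inclusion), but g(2) = g(3) = 2 with 2 ≠ 3, so g is not injective.

not injective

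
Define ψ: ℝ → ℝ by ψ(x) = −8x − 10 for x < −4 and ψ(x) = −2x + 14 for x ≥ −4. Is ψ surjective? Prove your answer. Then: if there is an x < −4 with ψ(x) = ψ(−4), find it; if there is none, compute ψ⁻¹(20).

-3

Both pieces are strictly decreasing (slopes −8 and −2), so each is injective on its own interval.
The left piece maps (−∞, −4) onto (22, ∞); the right piece maps [−4, ∞) onto (−∞, 22].
These images together cover ℝ, so ψ is surjective.
Because the two images are disjoint, no x < −4 has ψ(x) = ψ(−4), so we compute ψ⁻¹(20): 20 lies in (−∞, 22], so solve −2x + 14 = 20: x = (20 − 14)/(−2) = −3.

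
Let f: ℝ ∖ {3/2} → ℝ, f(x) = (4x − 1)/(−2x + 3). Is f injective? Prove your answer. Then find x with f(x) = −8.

23/12

Suppose f(u) = f(v). Cross-multiplying: (4u − 1)(−2v + 3) = (4v − 1)(−2u + 3).
Expanding both sides and cancelling the symmetric terms leaves 10·(u − v) = 0. Since 10 ≠ 0, u = v. Thus f is injective.
Solving f(x) = −8: cross-multiplying gives 4x − 1 = −8(−2x + 3), which rearranges to −12x = −23, so x = 23/12.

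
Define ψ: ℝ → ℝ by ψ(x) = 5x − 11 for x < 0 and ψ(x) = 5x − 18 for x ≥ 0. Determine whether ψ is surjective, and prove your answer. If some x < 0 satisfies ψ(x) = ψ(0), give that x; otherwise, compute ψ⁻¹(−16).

-7/5

Both pieces are strictly increasing (slopes 5 and 5), so each is injective on its own interval.
The left piece maps (−∞, 0) onto (−∞, −11); the right piece maps [0, ∞) onto [−18, ∞).
The union (−∞, −11) ∪ [−18, ∞) covers ℝ, so ψ is surjective.
For the follow-up: the images overlap, so an x < 0 with ψ(x) = ψ(0) exists. ψ(0) = −18; solving 5x − 11 = −18 for x < 0 gives x = (−18 + 11)/5 = −7/5.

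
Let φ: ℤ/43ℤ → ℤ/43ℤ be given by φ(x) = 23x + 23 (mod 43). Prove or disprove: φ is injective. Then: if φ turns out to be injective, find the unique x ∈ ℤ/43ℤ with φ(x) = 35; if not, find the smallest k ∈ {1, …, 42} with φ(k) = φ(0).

If φ(s) = φ(t), then 23s ≡ 23t (mod 43). Because gcd(23, 43) = 1, we may cancel 23 to get s ≡ t (mod 43).
Hence φ is injective.
We now compute 23⁻¹ mod 43 explicitly. Euclid's algorithm: 43 = 1·23 + 20, 23 = 1·20 + 3, 20 = 6·3 + 2, 3 = 1·2 + 1; back-substituting gives 1 = 15·23 − 8·43, so 23⁻¹ ≡ 15 (mod 43).
Since φ is injective, we compute φ⁻¹(35): solve 23x + 23 ≡ 35 (mod 43), i.e. 23x ≡ 12 (mod 43).
Multiplying by 23⁻¹ = 15 gives x ≡ 15·12 = 180 = 4·43 + 8 ≡ 8 (mod 43).
Check: φ(8) = 23·8 + 23 = 207 = 4·43 + 35 ≡ 35 (mod 43).

8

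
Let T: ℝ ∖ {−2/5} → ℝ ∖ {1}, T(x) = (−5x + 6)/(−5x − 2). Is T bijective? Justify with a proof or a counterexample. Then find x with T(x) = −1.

Suppose T(s) = T(t). Cross-multiplying: (−5s + 6)(−5t − 2) = (−5t + 6)(−5s − 2).
Expanding both sides and cancelling the symmetric terms leaves 40·(s − t) = 0. Since 40 ≠ 0, s = t. Hence T is injective.
For any y ≠ 1, solving y(−5x − 2) = −5x + 6 for x gives a well-defined x ≠ −2/5. So T is surjective.
Thus T is bijective.
Solving T(x) = −1: cross-multiplying gives −5x + 6 = −1(−5x − 2), which rearranges to −10x = −4, so x = 2/5.

2/5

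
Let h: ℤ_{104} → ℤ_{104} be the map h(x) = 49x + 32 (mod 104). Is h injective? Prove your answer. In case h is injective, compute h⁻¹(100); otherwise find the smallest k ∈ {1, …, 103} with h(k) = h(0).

Recall that h is injective if h(u) = h(v) implies u = v.
If h(u) = h(v), then 49u ≡ 49v (mod 104). Because gcd(49, 104) = 1, we may cancel 49 to get u ≡ v (mod 104).
Therefore h is injective.
We now compute 49⁻¹ mod 104 explicitly. Euclid's algorithm: 104 = 2·49 + 6, 49 = 8·6 + 1; back-substituting gives 1 = 17·49 − 8·104, so 49⁻¹ ≡ 17 (mod 104).
Since h is injective, we compute h⁻¹(100): solve 49x + 32 ≡ 100 (mod 104), i.e. 49x ≡ 68 (mod 104).
Multiplying by 49⁻¹ = 17 gives x ≡ 17·68 = 1156 = 11·104 + 12 ≡ 12 (mod 104).
Check: h(12) = 49·12 + 32 = 620 = 5·104 + 100 ≡ 100 (mod 104).

12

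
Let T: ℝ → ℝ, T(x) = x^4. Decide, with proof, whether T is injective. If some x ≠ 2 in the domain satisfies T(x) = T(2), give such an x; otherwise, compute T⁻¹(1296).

T(2) = 16 = (−2)^4 = T(−2) (since 4 is even), with 2 ≠ −2. So T is not injective.
For the follow-up, such an x exists: taking x = −2 ∈ ℝ gives T(−2) = 16 = T(2) with −2 ≠ 2.

-2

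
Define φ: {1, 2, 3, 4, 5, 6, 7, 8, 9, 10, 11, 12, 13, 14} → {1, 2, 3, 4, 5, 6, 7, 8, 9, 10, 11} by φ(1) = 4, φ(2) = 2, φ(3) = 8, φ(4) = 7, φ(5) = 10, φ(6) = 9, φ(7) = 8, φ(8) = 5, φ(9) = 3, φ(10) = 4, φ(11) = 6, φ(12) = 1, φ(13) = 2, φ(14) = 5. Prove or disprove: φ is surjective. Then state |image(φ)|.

10

No element maps to 11, so φ is not surjective.
The image of φ is {1, 2, 3, 4, 5, 6, 7, 8, 9, 10}, which has 10 elements.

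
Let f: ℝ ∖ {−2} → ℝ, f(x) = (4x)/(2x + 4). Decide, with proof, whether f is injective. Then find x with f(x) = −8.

-8/5

Suppose f(s) = f(t). Cross-multiplying: (4s)(2t + 4) = (4t)(2s + 4).
Expanding both sides and cancelling the symmetric terms leaves 16·(s − t) = 0. Since 16 ≠ 0, s = t. Hence f is injective.
Solving f(x) = −8: cross-multiplying gives 4x = −8(2x + 4), which rearranges to 20x = −32, so x = −8/5.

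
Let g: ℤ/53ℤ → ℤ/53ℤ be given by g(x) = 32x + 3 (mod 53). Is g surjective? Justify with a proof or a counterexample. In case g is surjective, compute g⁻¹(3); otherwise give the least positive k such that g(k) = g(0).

Since gcd(32, 53) = 1, 32 is invertible modulo 53. Euclid's algorithm: 53 = 1·32 + 21, 32 = 1·21 + 11, 21 = 1·11 + 10, 11 = 1·10 + 1; back-substituting gives 1 = 5·32 − 3·53, so 32⁻¹ ≡ 5 (mod 53).
For any y ∈ ℤ/53ℤ, x = 5(y − 3) mod 53 satisfies g(x) = 32·5(y − 3) + 3 ≡ y (since 32·5 ≡ 1 mod 53). So every y has a preimage.
Therefore g is surjective.
Since g is surjective, we compute g⁻¹(3): solve 32x + 3 ≡ 3 (mod 53), i.e. 32x ≡ 0 (mod 53).
Multiplying by 32⁻¹ = 5 gives x ≡ 5·0 = 0 ≡ 0 (mod 53).
Check: g(0) = 32·0 + 3 = 3 ≡ 3 (mod 53).

0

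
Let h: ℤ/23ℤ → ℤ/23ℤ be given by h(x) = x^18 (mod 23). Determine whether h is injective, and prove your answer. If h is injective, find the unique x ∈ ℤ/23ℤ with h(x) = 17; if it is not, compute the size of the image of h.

12

h(11): Repeated squaring mod 23: 11^1 ≡ 11, 11^2 ≡ 11² = 121 ≡ 6, 11^4 ≡ 6² = 36 ≡ 13, 11^8 ≡ 13² = 169 ≡ 8, 11^16 ≡ 8² = 64 ≡ 18. Since 18 = 16 + 2, 11^18 ≡ 18·6: 18·6 = 108 ≡ 16. So 11^18 ≡ 16 (mod 23).
h(12): Repeated squaring mod 23: 12^1 ≡ 12, 12^2 ≡ 12² = 144 ≡ 6, 12^4 ≡ 6² = 36 ≡ 13, 12^8 ≡ 13² = 169 ≡ 8, 12^16 ≡ 8² = 64 ≡ 18. Since 18 = 16 + 2, 12^18 ≡ 18·6: 18·6 = 108 ≡ 16. So 12^18 ≡ 16 (mod 23).
So h(11) = h(12) = 16 while 11 ≠ 12, so h is not injective.
Since h is not injective, we determine |image(h)|. Computing x^18 mod 23 for each x (by repeated squaring, reducing mod 23 at every step), the values h(0), h(1), …, h(22) are: 0, 1, 13, 2, 8, 6, 3, 18, 12, 4, 9, 16, 16, 9, 4, 12, 18, 3, 6, 8, 2, 13, 1.
The distinct values are {0, 1, 2, 3, 4, 6, 8, 9, 12, 13, 16, 18}; there are 12 of them.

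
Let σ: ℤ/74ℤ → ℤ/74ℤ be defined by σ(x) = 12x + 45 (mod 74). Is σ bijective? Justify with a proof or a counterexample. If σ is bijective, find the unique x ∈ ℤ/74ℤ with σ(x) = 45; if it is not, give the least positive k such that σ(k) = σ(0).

37

We have gcd(12, 74) = 2 > 1. Taking x_1 = 0 and x_2 = 37: σ(0) = 45 and σ(37) = 12·37 + 45 = 489 ≡ 45 (mod 74).
So σ(0) = σ(37) while 0 ≠ 37, thus σ is not injective, hence not bijective.
Since σ is not bijective, we find the least positive k with σ(k) = σ(0): this means 12k ≡ 0 (mod 74), i.e. 74 ∣ 12k. Since gcd(12, 74) = 2, dividing through by 2 this holds exactly when 37 ∣ 6k, and as gcd(6, 37) = 1, exactly when 37 ∣ k.
The smallest positive such k is 37.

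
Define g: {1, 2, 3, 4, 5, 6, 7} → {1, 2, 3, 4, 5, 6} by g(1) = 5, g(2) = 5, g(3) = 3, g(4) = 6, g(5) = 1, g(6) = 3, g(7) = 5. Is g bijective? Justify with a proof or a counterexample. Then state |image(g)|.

4

g(1) = 5 = g(2) with 1 ≠ 2, so g is not injective, hence not bijective.
The image of g is {1, 3, 5, 6}, which has 4 elements.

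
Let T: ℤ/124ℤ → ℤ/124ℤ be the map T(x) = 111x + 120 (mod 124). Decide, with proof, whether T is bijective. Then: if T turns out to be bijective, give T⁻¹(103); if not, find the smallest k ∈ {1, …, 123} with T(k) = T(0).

Suppose T(s) = T(t) in ℤ/124ℤ. Then 111s + 120 ≡ 111t + 120 (mod 124), therefore 111(s − t) ≡ 0 (mod 124).
Since gcd(111, 124) = 1, 111 is invertible modulo 124, hence s − t ≡ 0 (mod 124), i.e. s = t.
We now compute 111⁻¹ mod 124 explicitly. Euclid's algorithm: 124 = 1·111 + 13, 111 = 8·13 + 7, 13 = 1·7 + 6, 7 = 1·6 + 1; back-substituting gives 1 = 19·111 − 17·124, so 111⁻¹ ≡ 19 (mod 124).
For any y ∈ ℤ/124ℤ, x = 19(y − 120) mod 124 satisfies T(x) = 111·19(y − 120) + 120 ≡ y (since 111·19 ≡ 1 mod 124). So every y has a preimage.
So T is bijective.
Since T is bijective, we find T⁻¹(103): we need 111x ≡ 103 − 120 ≡ 107 (mod 124). Using 111⁻¹ = 19: x ≡ 19·107 = 2033 = 16·124 + 49, so x = 49.
Check: T(49) = 111·49 + 120 = 5559 = 44·124 + 103 ≡ 103 (mod 124).

49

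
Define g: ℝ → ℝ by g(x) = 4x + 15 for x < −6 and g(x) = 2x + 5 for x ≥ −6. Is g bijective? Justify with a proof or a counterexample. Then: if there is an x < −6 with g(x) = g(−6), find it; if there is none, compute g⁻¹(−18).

-33/4

Both pieces are strictly increasing (slopes 4 and 2), so each is injective on its own interval.
The left piece maps (−∞, −6) onto (−∞, −9); the right piece maps [−6, ∞) onto [−7, ∞).
The images leave a gap (−9 has no preimage), so g is not surjective, hence not bijective.
Because the two images are disjoint, no x < −6 has g(x) = g(−6), so we compute g⁻¹(−18): −18 lies in (−∞, −9), so solve 4x + 15 = −18: x = (−18 − 15)/4 = −33/4.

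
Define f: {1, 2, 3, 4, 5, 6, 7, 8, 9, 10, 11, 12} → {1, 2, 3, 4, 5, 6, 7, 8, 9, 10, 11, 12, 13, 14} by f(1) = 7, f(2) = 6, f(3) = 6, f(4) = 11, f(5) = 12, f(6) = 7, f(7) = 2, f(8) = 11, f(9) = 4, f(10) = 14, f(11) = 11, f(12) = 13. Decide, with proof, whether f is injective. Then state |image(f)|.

f(2) = 6 = f(3) with 2 ≠ 3, so f is not injective.
The image of f is {2, 4, 6, 7, 11, 12, 13, 14}, which has 8 elements.

8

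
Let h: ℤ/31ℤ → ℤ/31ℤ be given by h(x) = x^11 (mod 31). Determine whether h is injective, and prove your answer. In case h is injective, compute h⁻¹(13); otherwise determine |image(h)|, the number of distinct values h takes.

Since 31 is prime, the nonzero elements of ℤ/31ℤ form a cyclic group of order 30.
As gcd(11, 30) = 1, raising to the 11th power is a bijection on this group: if x_1^11 ≡ x_2^11 then (x_1x_2^{−1})^11 = 1, and the only element of order dividing gcd(11, 30) = 1 is 1, so x_1 = x_2.
With h(0) = 0 this makes h injective on all of ℤ/31ℤ, hence bijective (finite equal-size domain and codomain). In particular h is injective.
Since h is injective, we find the preimage of 13. The inverse of x ↦ x^11 on (ℤ/31ℤ)^× is x ↦ x^11, because 11·11 = 121 = 4·30 + 1 ≡ 1 (mod 30) and x^{30} = 1 for x ≠ 0 (Fermat). So h⁻¹(13) = 13^11 mod 31.
Repeated squaring mod 31: 13^1 ≡ 13, 13^2 ≡ 13² = 169 ≡ 14, 13^4 ≡ 14² = 196 ≡ 10, 13^8 ≡ 10² = 100 ≡ 7. Since 11 = 8 + 2 + 1, 13^11 ≡ 7·14·13: 7·14 = 98 ≡ 5, then 5·13 = 65 ≡ 3. So 13^11 ≡ 3 (mod 31).
Hence h⁻¹(13) = 3.

3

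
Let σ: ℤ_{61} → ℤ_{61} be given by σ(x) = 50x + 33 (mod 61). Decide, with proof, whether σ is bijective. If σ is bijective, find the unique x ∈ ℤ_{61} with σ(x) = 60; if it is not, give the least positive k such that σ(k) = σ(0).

Recall that σ is injective when σ(s) = σ(t) forces s = t.
If σ(s) = σ(t), then 50s ≡ 50t (mod 61). Because gcd(50, 61) = 1, we may cancel 50 to get s ≡ t (mod 61).
We now compute 50⁻¹ mod 61 explicitly. Euclid's algorithm: 61 = 1·50 + 11, 50 = 4·11 + 6, 11 = 1·6 + 5, 6 = 1·5 + 1; back-substituting gives 1 = 11·50 − 9·61, so 50⁻¹ ≡ 11 (mod 61).
Then y ↦ 11(y − 33) is a two-sided inverse to σ, so every y ∈ ℤ_{61} has a preimage.
Thus σ is bijective.
Since σ is bijective, we compute σ⁻¹(60): solve 50x + 33 ≡ 60 (mod 61), i.e. 50x ≡ 27 (mod 61).
Multiplying by 50⁻¹ = 11 gives x ≡ 11·27 = 297 = 4·61 + 53 ≡ 53 (mod 61).
Check: σ(53) = 50·53 + 33 = 2683 = 43·61 + 60 ≡ 60 (mod 61).

53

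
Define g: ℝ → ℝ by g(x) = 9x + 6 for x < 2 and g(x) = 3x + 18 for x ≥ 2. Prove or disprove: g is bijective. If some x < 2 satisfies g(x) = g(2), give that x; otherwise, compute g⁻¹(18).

Both pieces are strictly increasing (slopes 9 and 3), so each is injective on its own interval.
The left piece maps (−∞, 2) onto (−∞, 24); the right piece maps [2, ∞) onto [24, ∞).
Since 24 = 24, the images partition ℝ: g is injective and surjective, hence bijective.
Because the two images are disjoint, no x < 2 has g(x) = g(2), so we compute g⁻¹(18): 18 lies in (−∞, 24), so solve 9x + 6 = 18: x = (18 − 6)/9 = 4/3.

4/3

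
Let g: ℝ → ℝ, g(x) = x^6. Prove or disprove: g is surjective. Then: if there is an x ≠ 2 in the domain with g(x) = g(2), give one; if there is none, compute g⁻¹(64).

Since 6 is even, x^6 ≥ 0 for all x ∈ ℝ, so −1 ∈ ℝ has no preimage. Hence g is not surjective.
For the follow-up, such an x exists: taking x = −2 ∈ ℝ gives g(−2) = 64 = g(2) with −2 ≠ 2.

-2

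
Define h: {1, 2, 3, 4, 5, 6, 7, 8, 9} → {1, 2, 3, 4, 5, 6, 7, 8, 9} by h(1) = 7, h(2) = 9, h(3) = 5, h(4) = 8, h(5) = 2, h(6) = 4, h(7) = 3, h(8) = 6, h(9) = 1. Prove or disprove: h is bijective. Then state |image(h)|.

9

The values 7, 9, 5, 8, 2, 4, 3, 6, 1 are a permutation of {1, 2, 3, 4, 5, 6, 7, 8, 9}: each element appears exactly once.
So h is injective and surjective, hence bijective.
The image of h is {1, 2, 3, 4, 5, 6, 7, 8, 9}, which has 9 elements.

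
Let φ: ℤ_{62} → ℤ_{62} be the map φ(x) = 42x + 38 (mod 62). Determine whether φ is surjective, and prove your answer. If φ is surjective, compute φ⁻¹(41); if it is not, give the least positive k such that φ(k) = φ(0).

Since gcd(42, 62) = 2, we have 42x ≡ 0 (mod 2) for all x, so φ(x) ≡ 0 (mod 2).
But 1 ≢ 0 (mod 2), so 1 ∈ ℤ_{62} has no preimage. Therefore φ is not surjective.
Since φ is not surjective, we find the least positive k with φ(k) = φ(0): this means 42k ≡ 0 (mod 62), i.e. 62 ∣ 42k. Since gcd(42, 62) = 2, dividing through by 2 this holds exactly when 31 ∣ 21k, and as gcd(21, 31) = 1, exactly when 31 ∣ k.
The smallest positive such k is 31.

31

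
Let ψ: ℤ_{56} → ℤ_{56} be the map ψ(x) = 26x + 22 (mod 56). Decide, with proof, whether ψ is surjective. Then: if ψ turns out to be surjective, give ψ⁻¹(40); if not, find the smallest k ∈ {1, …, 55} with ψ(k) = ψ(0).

Since gcd(26, 56) = 2, we have 26x ≡ 0 (mod 2) for all x, so ψ(x) ≡ 0 (mod 2).
But 1 ≢ 0 (mod 2), so 1 ∈ ℤ_{56} has no preimage. Hence ψ is not surjective.
Since ψ is not surjective, we find the least positive k with ψ(k) = ψ(0): this means 26k ≡ 0 (mod 56), i.e. 56 ∣ 26k. Since gcd(26, 56) = 2, dividing through by 2 this holds exactly when 28 ∣ 13k, and as gcd(13, 28) = 1, exactly when 28 ∣ k.
The smallest positive such k is 28.

28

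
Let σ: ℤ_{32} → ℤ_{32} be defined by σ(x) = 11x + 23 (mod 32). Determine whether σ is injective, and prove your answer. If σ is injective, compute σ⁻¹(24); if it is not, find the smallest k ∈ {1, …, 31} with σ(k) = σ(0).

3

Recall that σ is injective when σ(u) = σ(v) forces u = v.
If σ(u) = σ(v), then 11u ≡ 11v (mod 32). Because gcd(11, 32) = 1, we may cancel 11 to get u ≡ v (mod 32).
So σ is injective.
We now compute 11⁻¹ mod 32 explicitly. Euclid's algorithm: 32 = 2·11 + 10, 11 = 1·10 + 1; back-substituting gives 1 = 3·11 − 1·32, so 11⁻¹ ≡ 3 (mod 32).
Since σ is injective, we compute σ⁻¹(24): solve 11x + 23 ≡ 24 (mod 32), i.e. 11x ≡ 1 (mod 32).
Multiplying by 11⁻¹ = 3 gives x ≡ 3·1 = 3 ≡ 3 (mod 32).
Check: σ(3) = 11·3 + 23 = 56 = 1·32 + 24 ≡ 24 (mod 32).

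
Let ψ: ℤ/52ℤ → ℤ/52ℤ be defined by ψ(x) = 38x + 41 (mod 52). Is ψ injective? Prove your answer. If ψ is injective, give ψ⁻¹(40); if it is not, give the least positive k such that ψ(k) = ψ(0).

We have gcd(38, 52) = 2 > 1. Taking u = 0 and v = 26: ψ(0) = 41 and ψ(26) = 38·26 + 41 = 1029 ≡ 41 (mod 52).
So ψ(0) = ψ(26) while 0 ≠ 26, thus ψ is not injective.
Since ψ is not injective, we find the least positive k with ψ(k) = ψ(0): this means 38k ≡ 0 (mod 52), i.e. 52 ∣ 38k. Since gcd(38, 52) = 2, dividing through by 2 this holds exactly when 26 ∣ 19k, and as gcd(19, 26) = 1, exactly when 26 ∣ k.
The smallest positive such k is 26.

26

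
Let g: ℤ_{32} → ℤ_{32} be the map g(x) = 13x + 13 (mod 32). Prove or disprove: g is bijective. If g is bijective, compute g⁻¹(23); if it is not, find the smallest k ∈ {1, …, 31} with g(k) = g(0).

If g(a) = g(b), then 13a ≡ 13b (mod 32). Because gcd(13, 32) = 1, we may cancel 13 to get a ≡ b (mod 32).
We now compute 13⁻¹ mod 32 explicitly. Euclid's algorithm: 32 = 2·13 + 6, 13 = 2·6 + 1; back-substituting gives 1 = 5·13 − 2·32, so 13⁻¹ ≡ 5 (mod 32).
Then y ↦ 5(y − 13) is a two-sided inverse to g, so every y ∈ ℤ_{32} has a preimage.
Therefore g is bijective.
Since g is bijective, we compute g⁻¹(23): solve 13x + 13 ≡ 23 (mod 32), i.e. 13x ≡ 10 (mod 32).
Multiplying by 13⁻¹ = 5 gives x ≡ 5·10 = 50 = 1·32 + 18 ≡ 18 (mod 32).
Check: g(18) = 13·18 + 13 = 247 = 7·32 + 23 ≡ 23 (mod 32).

18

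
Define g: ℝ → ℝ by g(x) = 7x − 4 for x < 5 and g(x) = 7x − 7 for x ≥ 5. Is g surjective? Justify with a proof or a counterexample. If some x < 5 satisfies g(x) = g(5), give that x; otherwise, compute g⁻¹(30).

Both pieces are strictly increasing (slopes 7 and 7), so each is injective on its own interval.
The left piece maps (−∞, 5) onto (−∞, 31); the right piece maps [5, ∞) onto [28, ∞).
The union (−∞, 31) ∪ [28, ∞) covers ℝ, so g is surjective.
For the follow-up: the images overlap, so an x < 5 with g(x) = g(5) exists. g(5) = 28; solving 7x − 4 = 28 for x < 5 gives x = (28 + 4)/7 = 32/7.

32/7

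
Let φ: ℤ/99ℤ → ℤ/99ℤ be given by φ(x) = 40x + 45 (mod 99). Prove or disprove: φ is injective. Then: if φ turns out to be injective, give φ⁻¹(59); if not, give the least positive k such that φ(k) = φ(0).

35

If φ(x_1) = φ(x_2), then 40x_1 ≡ 40x_2 (mod 99). Because gcd(40, 99) = 1, we may cancel 40 to get x_1 ≡ x_2 (mod 99).
Hence φ is injective.
We now compute 40⁻¹ mod 99 explicitly. Euclid's algorithm: 99 = 2·40 + 19, 40 = 2·19 + 2, 19 = 9·2 + 1; back-substituting gives 1 = 52·40 − 21·99, so 40⁻¹ ≡ 52 (mod 99).
Since φ is injective, we find φ⁻¹(59): we need 40x ≡ 59 − 45 ≡ 14 (mod 99). Using 40⁻¹ = 52: x ≡ 52·14 = 728 = 7·99 + 35, so x = 35.
Check: φ(35) = 40·35 + 45 = 1445 = 14·99 + 59 ≡ 59 (mod 99).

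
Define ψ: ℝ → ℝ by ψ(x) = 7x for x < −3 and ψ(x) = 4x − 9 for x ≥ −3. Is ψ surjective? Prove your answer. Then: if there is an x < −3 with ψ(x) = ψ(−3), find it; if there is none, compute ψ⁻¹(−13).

Both pieces are strictly increasing (slopes 7 and 4), so each is injective on its own interval.
The left piece maps (−∞, −3) onto (−∞, −21); the right piece maps [−3, ∞) onto [−21, ∞).
These images together cover ℝ, so ψ is surjective.
Because the two images are disjoint, no x < −3 has ψ(x) = ψ(−3), so we compute ψ⁻¹(−13): −13 lies in [−21, ∞), so solve 4x − 9 = −13: x = (−13 + 9)/4 = −1.

-1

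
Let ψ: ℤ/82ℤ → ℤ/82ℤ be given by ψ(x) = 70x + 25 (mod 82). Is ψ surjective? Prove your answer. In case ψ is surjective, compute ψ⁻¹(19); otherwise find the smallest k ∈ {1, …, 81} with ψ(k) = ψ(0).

By definition, ψ is surjective if every y in the codomain equals ψ(x) for some x in the domain.
Since gcd(70, 82) = 2, we have 70x ≡ 0 (mod 2) for all x, so ψ(x) ≡ 1 (mod 2).
But 0 ≢ 1 (mod 2), so 0 ∈ ℤ/82ℤ has no preimage. Therefore ψ is not surjective.
Since ψ is not surjective, we find the least positive k with ψ(k) = ψ(0): this means 70k ≡ 0 (mod 82), i.e. 82 ∣ 70k. Since gcd(70, 82) = 2, dividing through by 2 this holds exactly when 41 ∣ 35k, and as gcd(35, 41) = 1, exactly when 41 ∣ k.
The smallest positive such k is 41.

41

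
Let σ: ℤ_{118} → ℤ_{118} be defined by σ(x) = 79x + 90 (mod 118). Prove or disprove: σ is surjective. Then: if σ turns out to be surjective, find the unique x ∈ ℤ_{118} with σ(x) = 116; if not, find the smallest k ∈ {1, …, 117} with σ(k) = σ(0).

78

By definition, σ is surjective if every y in the codomain equals σ(x) for some x in the domain.
Since gcd(79, 118) = 1, 79 is invertible modulo 118. Euclid's algorithm: 118 = 1·79 + 39, 79 = 2·39 + 1; back-substituting gives 1 = 3·79 − 2·118, so 79⁻¹ ≡ 3 (mod 118).
Then y ↦ 3(y − 90) is a two-sided inverse to σ, so every y ∈ ℤ_{118} has a preimage.
Therefore σ is surjective.
Since σ is surjective, we find σ⁻¹(116): we need 79x ≡ 116 − 90 ≡ 26 (mod 118). Using 79⁻¹ = 3: x ≡ 3·26 = 78, so x = 78.
Check: σ(78) = 79·78 + 90 = 6252 = 52·118 + 116 ≡ 116 (mod 118).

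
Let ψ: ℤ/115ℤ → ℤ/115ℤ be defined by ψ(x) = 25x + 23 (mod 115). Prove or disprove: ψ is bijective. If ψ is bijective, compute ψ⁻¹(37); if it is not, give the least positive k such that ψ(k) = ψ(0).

Recall that ψ is injective if ψ(u) = ψ(v) implies u = v.
We have gcd(25, 115) = 5 > 1. Taking u = 0 and v = 23: ψ(0) = 23 and ψ(23) = 25·23 + 23 = 598 ≡ 23 (mod 115).
So ψ(0) = ψ(23) while 0 ≠ 23, therefore ψ is not injective, hence not bijective.
Since ψ is not bijective, we find the least positive k with ψ(k) = ψ(0): this means 25k ≡ 0 (mod 115), i.e. 115 ∣ 25k. Since gcd(25, 115) = 5, dividing through by 5 this holds exactly when 23 ∣ 5k, and as gcd(5, 23) = 1, exactly when 23 ∣ k.
The smallest positive such k is 23.

23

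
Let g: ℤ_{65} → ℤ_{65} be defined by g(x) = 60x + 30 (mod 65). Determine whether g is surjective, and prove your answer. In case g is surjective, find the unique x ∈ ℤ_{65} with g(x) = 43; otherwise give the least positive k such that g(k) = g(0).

13

Recall: surjectivity means every element of the codomain has a preimage under g.
Since gcd(60, 65) = 5, we have 60x ≡ 0 (mod 5) for all x, so g(x) ≡ 0 (mod 5).
But 1 ≢ 0 (mod 5), so 1 ∈ ℤ_{65} has no preimage. So g is not surjective.
Since g is not surjective, we find the least positive k with g(k) = g(0): this means 60k ≡ 0 (mod 65), i.e. 65 ∣ 60k. Since gcd(60, 65) = 5, dividing through by 5 this holds exactly when 13 ∣ 12k, and as gcd(12, 13) = 1, exactly when 13 ∣ k.
The smallest positive such k is 13.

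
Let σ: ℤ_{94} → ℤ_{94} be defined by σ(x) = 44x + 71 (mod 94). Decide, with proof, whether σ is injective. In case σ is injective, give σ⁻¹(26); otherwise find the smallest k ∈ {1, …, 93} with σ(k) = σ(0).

47

Recall: injectivity means: for all s, t in the domain, σ(s) = σ(t) implies s = t.
We have gcd(44, 94) = 2 > 1. Taking s = 0 and t = 47: σ(0) = 71 and σ(47) = 44·47 + 71 = 2139 ≡ 71 (mod 94).
So σ(0) = σ(47) while 0 ≠ 47, so σ is not injective.
Since σ is not injective, we find the least positive k with σ(k) = σ(0): this means 44k ≡ 0 (mod 94), i.e. 94 ∣ 44k. Since gcd(44, 94) = 2, dividing through by 2 this holds exactly when 47 ∣ 22k, and as gcd(22, 47) = 1, exactly when 47 ∣ k.
The smallest positive such k is 47.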